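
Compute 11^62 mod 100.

21

By repeated squaring mod 100: 11^1≡11, 11^2≡21, 11^4≡41, 11^8≡81, 11^16≡61, 11^32≡21.
62 = 2 + 4 + 8 + 16 + 32, so 11^62 ≡ 21·41·81·61·21 ≡ 21 (mod 100).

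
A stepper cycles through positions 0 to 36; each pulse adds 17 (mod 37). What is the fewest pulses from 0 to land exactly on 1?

24

17·24 = 408 = 11·37 + 1, so 17⁻¹ ≡ 24 (mod 37).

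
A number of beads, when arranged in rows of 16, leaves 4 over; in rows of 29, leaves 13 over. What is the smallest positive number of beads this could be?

100

x ≡ 4 (mod 16) gives x ∈ {4, 20, 36, 52, 68, 84, 100}.
The first of these with x mod 29 = 13 is 100.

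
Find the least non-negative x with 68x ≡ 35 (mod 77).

56

The inverse of 68 mod 77 is 17 (since 68·17 = 1156 ≡ 1).
Multiplying both sides by 17: x ≡ 17·35 = 595 ≡ 56 (mod 77).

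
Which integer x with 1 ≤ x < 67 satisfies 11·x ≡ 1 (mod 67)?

11·61 = 671 = 10·67 + 1, so 11⁻¹ ≡ 61 (mod 67).

61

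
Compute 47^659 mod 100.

83

Successive squares of 47 mod 100: 47^1≡47, 47^2≡9, 47^4≡81, 47^8≡61, 47^16≡21, 47^32≡41, 47^64≡81, 47^128≡61, 47^256≡21, 47^512≡41.
659 = 1 + 2 + 16 + 128 + 512, so 47^659 ≡ 47·9·21·61·41 ≡ 83 (mod 100).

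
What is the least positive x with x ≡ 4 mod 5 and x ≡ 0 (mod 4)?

Since 4·4 ≡ 1 (mod 5), take x = 0 + 4·((4−0)·4 mod 5) = 0 + 4·1 = 4.
Check: 4 mod 5 = 4, 4 mod 4 = 0.

4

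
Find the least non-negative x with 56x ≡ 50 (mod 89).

74

The inverse of 56 mod 89 is 62 (since 56·62 = 3472 ≡ 1).
Multiplying both sides by 62: x ≡ 62·50 = 3100 ≡ 74 (mod 89).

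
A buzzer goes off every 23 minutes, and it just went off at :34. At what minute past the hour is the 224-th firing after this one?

224·23 = 5152.
5152 − 85·60 = 52, so 5152 ≡ 52 (mod 60).
(34 + 52) mod 60 = 26.

26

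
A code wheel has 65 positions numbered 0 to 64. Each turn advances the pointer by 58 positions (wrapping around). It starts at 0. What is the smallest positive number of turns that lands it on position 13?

26

58⁻¹ ≡ 37 (mod 65) because 58·37 = 2146 = 33·65 + 1.
Multiplying both sides by 37: x ≡ 37·13 = 481 ≡ 26 (mod 65).
Check: 58·26 = 1508 = 23·65 + 13.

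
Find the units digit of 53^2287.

7

Last digits of 3^n: 3, 9, 7, 1 (period 4).
2287 leaves remainder 3 on division by 4, so 53^2287 ends in 7.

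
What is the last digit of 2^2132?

Last digits of 2^n: 2, 4, 8, 6 (period 4).
2132 mod 4 = 0, so the last digit matches 2^4 = 6.

6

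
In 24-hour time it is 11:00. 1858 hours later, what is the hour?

1858 = 77·24 + 10, so 1858 mod 24 = 10.
(11 + 10) mod 24 = 21.

21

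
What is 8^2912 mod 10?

6

Powers of 8 mod 10 repeat with period 4: 8, 4, 2, 6.
2912 leaves remainder 0 on division by 4, so 8^2912 ends in 6.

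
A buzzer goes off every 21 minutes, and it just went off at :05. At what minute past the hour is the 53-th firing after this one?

38

53·21 = 1113.
1113 = 18·60 + 33, so 1113 mod 60 = 33.
(5 + 33) mod 60 = 38.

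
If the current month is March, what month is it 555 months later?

June

555 mod 12 = 3 (since 46·12 = 552).
March + 3 months → June.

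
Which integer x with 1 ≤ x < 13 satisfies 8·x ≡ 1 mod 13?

5

13 = 1·8 + 5
8 = 1·5 + 3
5 = 1·3 + 2
3 = 1·2 + 1
2 = 2·1 + 0
Back-substituting gives 8·5 ≡ 1 (mod 13).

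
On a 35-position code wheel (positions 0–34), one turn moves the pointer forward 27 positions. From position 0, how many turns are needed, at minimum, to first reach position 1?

13

27·13 = 351 = 10·35 + 1, so 27⁻¹ ≡ 13 (mod 35).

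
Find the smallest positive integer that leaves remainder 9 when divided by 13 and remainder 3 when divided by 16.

35

x ≡ 9 (mod 13) gives x ∈ {9, 22, 35}.
The first of these with x mod 16 = 3 is 35.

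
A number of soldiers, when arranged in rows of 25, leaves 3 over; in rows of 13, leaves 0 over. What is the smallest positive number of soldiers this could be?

78

x ≡ 0 (mod 13) gives x ∈ {0, 13, 26, 39, 52, 65, 78}.
The first of these with x mod 25 = 3 is 78.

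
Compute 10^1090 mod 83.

49

Square-and-reduce mod 83: 10^1≡10, 10^2≡17, 10^4≡40, 10^8≡23, 10^16≡31, 10^32≡48, 10^64≡63, 10^128≡68, 10^256≡59, 10^512≡78, 10^1024≡25.
1090 = 2 + 64 + 1024, so 10^1090 ≡ 17·63·25 ≡ 49 (mod 83).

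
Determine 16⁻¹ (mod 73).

16·32 = 512 = 7·73 + 1, so 16⁻¹ ≡ 32 (mod 73).

32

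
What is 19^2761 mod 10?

9

The units digit of 19^n cycles with period 2: 9, 1, …
2761 mod 2 = 1, so the last digit matches 9^1 = 9.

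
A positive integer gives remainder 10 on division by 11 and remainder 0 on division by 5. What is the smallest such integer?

Since 5·9 ≡ 1 (mod 11), take x = 0 + 5·((10−0)·9 mod 11) = 0 + 5·2 = 10.
Check: 10 mod 11 = 10, 10 mod 5 = 0.

10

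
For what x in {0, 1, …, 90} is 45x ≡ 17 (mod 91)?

The inverse of 45 mod 91 is 89 (since 45·89 = 4005 ≡ 1).
Multiplying both sides by 89: x ≡ 89·17 = 1513 ≡ 57 (mod 91).

57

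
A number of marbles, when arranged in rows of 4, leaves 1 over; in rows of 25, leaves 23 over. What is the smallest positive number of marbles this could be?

x ≡ 1 (mod 4) gives x ∈ {1, 5, 9, 13, 17, 21, 25, 29, …}.
The first of these with x mod 25 = 23 is 73.

73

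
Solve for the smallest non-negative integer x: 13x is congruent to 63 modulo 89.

87

The inverse of 13 mod 89 is 48 (since 13·48 = 624 ≡ 1).
So x ≡ 48·63 = 3024 ≡ 87 (mod 89).
Check: 13·87 = 1131 = 12·89 + 63.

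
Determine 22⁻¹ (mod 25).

22·8 = 176 = 7·25 + 1, so 22⁻¹ ≡ 8 (mod 25).

8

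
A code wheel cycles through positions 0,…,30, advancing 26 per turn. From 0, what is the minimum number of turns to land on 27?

7

The inverse of 26 mod 31 is 6 (since 26·6 = 156 ≡ 1).
Multiplying both sides by 6: x ≡ 6·27 = 162 ≡ 7 (mod 31).
Check: 26·7 = 182 = 5·31 + 27.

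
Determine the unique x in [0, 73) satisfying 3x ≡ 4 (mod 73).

The inverse of 3 mod 73 is 49 (since 3·49 = 147 ≡ 1).
Multiplying both sides by 49: x ≡ 49·4 = 196 ≡ 50 (mod 73).

50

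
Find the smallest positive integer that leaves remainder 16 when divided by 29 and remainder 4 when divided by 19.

x ≡ 4 (mod 19) gives x ∈ {4, 23, 42, 61, 80, 99, 118, 137, …}.
The first of these with x mod 29 = 16 is 422.

422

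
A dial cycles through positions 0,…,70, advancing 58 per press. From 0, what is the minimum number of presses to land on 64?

6

58⁻¹ ≡ 60 (mod 71) because 58·60 = 3480 = 49·71 + 1.
So x ≡ 60·64 = 3840 ≡ 6 (mod 71).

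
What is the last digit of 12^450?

4

Last digits of 2^n: 2, 4, 8, 6 (period 4).
450 mod 4 = 2, so the last digit matches 2^2 = 4.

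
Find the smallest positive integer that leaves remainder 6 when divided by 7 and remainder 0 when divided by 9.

27

x ≡ 6 (mod 7) gives x ∈ {6, 13, 20, 27}.
The first of these with x mod 9 = 0 is 27.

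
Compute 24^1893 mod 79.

78

Square-and-reduce mod 79: 24^1≡24, 24^2≡23, 24^4≡55, 24^8≡23, 24^16≡55, 24^32≡23, 24^64≡55, 24^128≡23, 24^256≡55, 24^512≡23, 24^1024≡55.
Since 1893 = 1 + 4 + 32 + 64 + 256 + 512 + 1024 in binary, 24^1893 ≡ 24·55·23·55·55·23·55 ≡ 78 (mod 79).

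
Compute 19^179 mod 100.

79

Square-and-reduce mod 100: 19^1≡19, 19^2≡61, 19^4≡21, 19^8≡41, 19^16≡81, 19^32≡61, 19^64≡21, 19^128≡41.
Since 179 = 1 + 2 + 16 + 32 + 128 in binary, 19^179 ≡ 19·61·81·61·41 ≡ 79 (mod 100).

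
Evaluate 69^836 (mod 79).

46

By repeated squaring mod 79: 69^1≡69, 69^2≡21, 69^4≡46, 69^8≡62, 69^16≡52, 69^32≡18, 69^64≡8, 69^128≡64, 69^256≡67, 69^512≡65.
Since 836 = 4 + 64 + 256 + 512 in binary, 69^836 ≡ 46·8·67·65 ≡ 46 (mod 79).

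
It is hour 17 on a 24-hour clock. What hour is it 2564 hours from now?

13

2564 mod 24 = 20 (since 106·24 = 2544).
(17 + 20) mod 24 = 13.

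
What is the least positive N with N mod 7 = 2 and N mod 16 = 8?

Since 16·4 ≡ 1 (mod 7), take x = 8 + 16·((2−8)·4 mod 7) = 8 + 16·4 = 72.
Check: 72 mod 7 = 2, 72 mod 16 = 8.

72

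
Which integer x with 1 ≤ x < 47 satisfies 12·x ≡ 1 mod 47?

47 = 3·12 + 11
12 = 1·11 + 1
11 = 11·1 + 0
Back-substituting gives 12·4 ≡ 1 (mod 47).

4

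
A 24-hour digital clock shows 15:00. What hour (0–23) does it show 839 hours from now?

839 − 34·24 = 23, so 839 ≡ 23 (mod 24).
(15 + 23) mod 24 = 14.

14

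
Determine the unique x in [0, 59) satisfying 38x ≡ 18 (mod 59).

16

38⁻¹ ≡ 14 (mod 59) because 38·14 = 532 = 9·59 + 1.
So x ≡ 14·18 = 252 ≡ 16 (mod 59).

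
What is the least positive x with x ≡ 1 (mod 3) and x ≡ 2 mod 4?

10

x ≡ 1 (mod 3) gives x ∈ {1, 4, 7, 10}.
The first of these with x mod 4 = 2 is 10.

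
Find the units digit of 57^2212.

1

The units digit of 57^n cycles with period 4: 7, 9, 3, 1, …
2212 leaves remainder 0 on division by 4, so 57^2212 ends in 1.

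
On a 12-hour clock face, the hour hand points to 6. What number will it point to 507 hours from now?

9

507 − 42·12 = 3, so 507 ≡ 3 (mod 12).
6 + 3 → 9 on a 12-hour dial.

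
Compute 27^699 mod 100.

63

By repeated squaring mod 100: 27^1≡27, 27^2≡29, 27^4≡41, 27^8≡81, 27^16≡61, 27^32≡21, 27^64≡41, 27^128≡81, 27^256≡61, 27^512≡21.
699 = 1 + 2 + 8 + 16 + 32 + 128 + 512, so 27^699 ≡ 27·29·81·61·21·81·21 ≡ 63 (mod 100).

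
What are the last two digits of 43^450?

49

By repeated squaring mod 100: 43^1≡43, 43^2≡49, 43^4≡1, 43^8≡1, 43^16≡1, 43^32≡1, 43^64≡1, 43^128≡1, 43^256≡1.
Since 450 = 2 + 64 + 128 + 256 in binary, 43^450 ≡ 49·1·1·1 ≡ 49 (mod 100).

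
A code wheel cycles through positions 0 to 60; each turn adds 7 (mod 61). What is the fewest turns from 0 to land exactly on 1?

35

61 = 8·7 + 5
7 = 1·5 + 2
5 = 2·2 + 1
2 = 2·1 + 0
Back-substituting gives 7·35 ≡ 1 (mod 61).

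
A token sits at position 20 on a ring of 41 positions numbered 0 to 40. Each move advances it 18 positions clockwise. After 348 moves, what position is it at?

348·18 = 6264.
6264 = 152·41 + 32, so 6264 mod 41 = 32.
(20 + 32) mod 41 = 11.

11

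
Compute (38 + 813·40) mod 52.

6

813·40 = 32520.
Dividing 32520 by 52 gives quotient 625 and remainder 20.
(38 + 20) mod 52 = 6.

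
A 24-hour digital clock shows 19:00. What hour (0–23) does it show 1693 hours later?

1693 mod 24 = 13 (since 70·24 = 1680).
(19 + 13) mod 24 = 8.

8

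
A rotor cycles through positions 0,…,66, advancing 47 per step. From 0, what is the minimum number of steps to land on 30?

32

The inverse of 47 mod 67 is 10 (since 47·10 = 470 ≡ 1).
So x ≡ 10·30 = 300 ≡ 32 (mod 67).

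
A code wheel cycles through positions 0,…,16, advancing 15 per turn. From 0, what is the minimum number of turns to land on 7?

The inverse of 15 mod 17 is 8 (since 15·8 = 120 ≡ 1).
So x ≡ 8·7 = 56 ≡ 5 (mod 17).

5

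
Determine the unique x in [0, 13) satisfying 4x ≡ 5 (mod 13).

4⁻¹ ≡ 10 (mod 13) because 4·10 = 40 = 3·13 + 1.
Multiplying both sides by 10: x ≡ 10·5 = 50 ≡ 11 (mod 13).

11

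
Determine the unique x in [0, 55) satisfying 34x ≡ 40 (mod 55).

34⁻¹ ≡ 34 (mod 55) because 34·34 = 1156 = 21·55 + 1.
Multiplying both sides by 34: x ≡ 34·40 = 1360 ≡ 40 (mod 55).
Check: 34·40 = 1360 = 24·55 + 40.

40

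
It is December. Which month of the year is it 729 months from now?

729 = 60·12 + 9, so 729 mod 12 = 9.
December + 9 months → September.

September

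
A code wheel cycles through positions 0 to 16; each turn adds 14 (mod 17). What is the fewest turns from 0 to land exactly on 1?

11

17 = 1·14 + 3
14 = 4·3 + 2
3 = 1·2 + 1
2 = 2·1 + 0
Back-substituting gives 14·11 ≡ 1 (mod 17).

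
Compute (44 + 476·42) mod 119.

44

476·42 = 19992.
19992 − 168·119 = 0, so 19992 ≡ 0 (mod 119).
(44 + 0) mod 119 = 44.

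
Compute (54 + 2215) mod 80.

2215 = 27·80 + 55, so 2215 mod 80 = 55.
(54 + 55) mod 80 = 29.

29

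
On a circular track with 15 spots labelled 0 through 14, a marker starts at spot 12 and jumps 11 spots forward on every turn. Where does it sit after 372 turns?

372·11 = 4092.
4092 mod 15 = 12 (since 272·15 = 4080).
(12 + 12) mod 15 = 9.

9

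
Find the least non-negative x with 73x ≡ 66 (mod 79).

68

73⁻¹ ≡ 13 (mod 79) because 73·13 = 949 = 12·79 + 1.
So x ≡ 13·66 = 858 ≡ 68 (mod 79).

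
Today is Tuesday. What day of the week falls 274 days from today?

274 mod 7 = 1 (since 39·7 = 273).
Tuesday + 1 day → Wednesday.

Wednesday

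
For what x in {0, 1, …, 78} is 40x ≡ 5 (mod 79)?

40⁻¹ ≡ 2 (mod 79) because 40·2 = 80 = 1·79 + 1.
Multiplying both sides by 2: x ≡ 2·5 = 10 ≡ 10 (mod 79).

10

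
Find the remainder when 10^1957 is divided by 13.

Successive squares of 10 mod 13: 10^1≡10, 10^2≡9, 10^4≡3, 10^8≡9, 10^16≡3, 10^32≡9, 10^64≡3, 10^128≡9, 10^256≡3, 10^512≡9, 10^1024≡3.
Since 1957 = 1 + 4 + 32 + 128 + 256 + 512 + 1024 in binary, 10^1957 ≡ 10·3·9·9·3·9·3 ≡ 10 (mod 13).

10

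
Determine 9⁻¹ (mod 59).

9·46 = 414 = 7·59 + 1, so 9⁻¹ ≡ 46 (mod 59).

46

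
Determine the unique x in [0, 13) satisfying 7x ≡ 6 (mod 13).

7⁻¹ ≡ 2 (mod 13) because 7·2 = 14 = 1·13 + 1.
Multiplying both sides by 2: x ≡ 2·6 = 12 ≡ 12 (mod 13).
Check: 7·12 = 84 = 6·13 + 6.

12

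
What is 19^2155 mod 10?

9

Last digits of 9^n: 9, 1 (period 2).
2155 mod 2 = 1, so the last digit matches 9^1 = 9.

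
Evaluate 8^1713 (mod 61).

Square-and-reduce mod 61: 8^1≡8, 8^2≡3, 8^4≡9, 8^8≡20, 8^16≡34, 8^32≡58, 8^64≡9, 8^128≡20, 8^256≡34, 8^512≡58, 8^1024≡9.
Since 1713 = 1 + 16 + 32 + 128 + 512 + 1024 in binary, 8^1713 ≡ 8·34·58·20·58·9 ≡ 37 (mod 61).

37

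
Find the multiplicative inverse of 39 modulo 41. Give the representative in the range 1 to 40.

41 = 1·39 + 2
39 = 19·2 + 1
2 = 2·1 + 0
Back-substituting gives 39·20 ≡ 1 (mod 41).

20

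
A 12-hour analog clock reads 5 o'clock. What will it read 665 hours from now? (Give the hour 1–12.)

Dividing 665 by 12 gives quotient 55 and remainder 5.
5 + 5 → 10 on a 12-hour dial.

10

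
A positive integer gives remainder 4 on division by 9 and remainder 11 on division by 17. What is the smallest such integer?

130

Since 17·8 ≡ 1 (mod 9), take x = 11 + 17·((4−11)·8 mod 9) = 11 + 17·7 = 130.
Check: 130 mod 9 = 4, 130 mod 17 = 11.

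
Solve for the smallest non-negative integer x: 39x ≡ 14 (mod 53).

52

39⁻¹ ≡ 34 (mod 53) because 39·34 = 1326 = 25·53 + 1.
Multiplying both sides by 34: x ≡ 34·14 = 476 ≡ 52 (mod 53).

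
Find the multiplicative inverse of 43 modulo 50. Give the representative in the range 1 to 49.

43·7 = 301 = 6·50 + 1, so 43⁻¹ ≡ 7 (mod 50).

7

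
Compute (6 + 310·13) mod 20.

16

310·13 = 4030.
Dividing 4030 by 20 gives quotient 201 and remainder 10.
(6 + 10) mod 20 = 16.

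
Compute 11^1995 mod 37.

Successive squares of 11 mod 37: 11^1≡11, 11^2≡10, 11^4≡26, 11^8≡10, 11^16≡26, 11^32≡10, 11^64≡26, 11^128≡10, 11^256≡26, 11^512≡10, 11^1024≡26.
Since 1995 = 1 + 2 + 8 + 64 + 128 + 256 + 512 + 1024 in binary, 11^1995 ≡ 11·10·10·26·10·26·10·26 ≡ 36 (mod 37).

36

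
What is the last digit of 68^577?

8

Last digits of 8^n: 8, 4, 2, 6 (period 4).
577 mod 4 = 1, so the last digit matches 8^1 = 8.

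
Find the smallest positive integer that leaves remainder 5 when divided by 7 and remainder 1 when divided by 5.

26

x ≡ 1 (mod 5) gives x ∈ {1, 6, 11, 16, 21, 26}.
The first of these with x mod 7 = 5 is 26.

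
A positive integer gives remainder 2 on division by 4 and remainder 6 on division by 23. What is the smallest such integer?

6

Since 23·3 ≡ 1 (mod 4), take x = 6 + 23·((2−6)·3 mod 4) = 6 + 23·0 = 6.
Check: 6 mod 4 = 2, 6 mod 23 = 6.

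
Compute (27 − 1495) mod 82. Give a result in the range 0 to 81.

1495 − 18·82 = 19, so 1495 ≡ 19 (mod 82).
(27 − 19) mod 82 = 8.

8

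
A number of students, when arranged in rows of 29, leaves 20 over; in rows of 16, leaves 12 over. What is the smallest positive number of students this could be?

x ≡ 12 (mod 16) gives x ∈ {12, 28, 44, 60, 76, 92, 108, 124, …}.
The first of these with x mod 29 = 20 is 252.

252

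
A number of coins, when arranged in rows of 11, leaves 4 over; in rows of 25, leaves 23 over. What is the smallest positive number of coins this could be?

Since 25·4 ≡ 1 (mod 11), take x = 23 + 25·((4−23)·4 mod 11) = 23 + 25·1 = 48.
Check: 48 mod 11 = 4, 48 mod 25 = 23.

48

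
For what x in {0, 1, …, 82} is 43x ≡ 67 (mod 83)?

43⁻¹ ≡ 56 (mod 83) because 43·56 = 2408 = 29·83 + 1.
So x ≡ 56·67 = 3752 ≡ 17 (mod 83).
Check: 43·17 = 731 = 8·83 + 67.

17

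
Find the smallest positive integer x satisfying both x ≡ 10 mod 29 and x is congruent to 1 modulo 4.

x ≡ 1 (mod 4) gives x ∈ {1, 5, 9, 13, 17, 21, 25, 29, …}.
The first of these with x mod 29 = 10 is 97.

97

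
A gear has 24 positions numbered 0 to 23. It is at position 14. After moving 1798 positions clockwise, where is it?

12

1798 − 74·24 = 22, so 1798 ≡ 22 (mod 24).
(14 + 22) mod 24 = 12.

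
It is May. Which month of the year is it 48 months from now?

May

48 − 4·12 = 0, so 48 ≡ 0 (mod 12).
May + 0 months → May.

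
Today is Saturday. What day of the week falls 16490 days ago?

16490 − 2355·7 = 5, so 16490 ≡ 5 (mod 7).
Saturday − 5 days → Monday.

Monday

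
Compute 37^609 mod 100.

By repeated squaring mod 100: 37^1≡37, 37^2≡69, 37^4≡61, 37^8≡21, 37^16≡41, 37^32≡81, 37^64≡61, 37^128≡21, 37^256≡41, 37^512≡81.
609 = 1 + 32 + 64 + 512, so 37^609 ≡ 37·81·61·81 ≡ 77 (mod 100).

77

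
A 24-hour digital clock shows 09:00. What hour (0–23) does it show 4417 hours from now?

4417 − 184·24 = 1, so 4417 ≡ 1 (mod 24).
(9 + 1) mod 24 = 10.

10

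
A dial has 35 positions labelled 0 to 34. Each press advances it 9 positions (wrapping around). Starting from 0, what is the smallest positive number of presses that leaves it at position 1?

9·4 = 36 = 1·35 + 1, so 9⁻¹ ≡ 4 (mod 35).

4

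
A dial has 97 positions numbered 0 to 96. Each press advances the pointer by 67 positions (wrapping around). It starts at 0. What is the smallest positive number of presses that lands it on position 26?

67⁻¹ ≡ 42 (mod 97) because 67·42 = 2814 = 29·97 + 1.
Multiplying both sides by 42: x ≡ 42·26 = 1092 ≡ 25 (mod 97).
Check: 67·25 = 1675 = 17·97 + 26.

25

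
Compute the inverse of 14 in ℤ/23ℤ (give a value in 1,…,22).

23 = 1·14 + 9
14 = 1·9 + 5
9 = 1·5 + 4
5 = 1·4 + 1
4 = 4·1 + 0
Back-substituting gives 14·5 ≡ 1 (mod 23).

5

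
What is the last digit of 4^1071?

The units digit of 4^n cycles with period 2: 4, 6, …
1071 leaves remainder 1 on division by 2, so 4^1071 ends in 4.

4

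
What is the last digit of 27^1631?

3

Last digits of 7^n: 7, 9, 3, 1 (period 4).
1631 mod 4 = 3, so the last digit matches 7^3 = 3.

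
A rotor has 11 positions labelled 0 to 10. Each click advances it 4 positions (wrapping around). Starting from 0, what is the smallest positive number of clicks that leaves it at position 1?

3

11 = 2·4 + 3
4 = 1·3 + 1
3 = 3·1 + 0
Back-substituting gives 4·3 ≡ 1 (mod 11).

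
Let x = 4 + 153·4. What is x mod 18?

4

153·4 = 612.
612 = 34·18 + 0, so 612 mod 18 = 0.
(4 + 0) mod 18 = 4.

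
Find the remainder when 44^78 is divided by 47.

Square-and-reduce mod 47: 44^1≡44, 44^2≡9, 44^4≡34, 44^8≡28, 44^16≡32, 44^32≡37, 44^64≡6.
78 = 2 + 4 + 8 + 64, so 44^78 ≡ 9·34·28·6 ≡ 37 (mod 47).

37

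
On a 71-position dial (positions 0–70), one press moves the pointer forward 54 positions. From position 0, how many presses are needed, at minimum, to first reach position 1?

54·25 = 1350 = 19·71 + 1, so 54⁻¹ ≡ 25 (mod 71).

25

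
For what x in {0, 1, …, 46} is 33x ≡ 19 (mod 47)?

2

The inverse of 33 mod 47 is 10 (since 33·10 = 330 ≡ 1).
So x ≡ 10·19 = 190 ≡ 2 (mod 47).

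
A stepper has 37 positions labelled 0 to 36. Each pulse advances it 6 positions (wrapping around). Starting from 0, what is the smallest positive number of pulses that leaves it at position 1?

31

6·31 = 186 = 5·37 + 1, so 6⁻¹ ≡ 31 (mod 37).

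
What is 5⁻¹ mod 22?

9

22 = 4·5 + 2
5 = 2·2 + 1
2 = 2·1 + 0
Back-substituting gives 5·9 ≡ 1 (mod 22).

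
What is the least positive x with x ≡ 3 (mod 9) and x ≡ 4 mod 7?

x ≡ 4 (mod 7) gives x ∈ {4, 11, 18, 25, 32, 39}.
The first of these with x mod 9 = 3 is 39.

39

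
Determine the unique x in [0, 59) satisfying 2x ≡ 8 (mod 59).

The inverse of 2 mod 59 is 30 (since 2·30 = 60 ≡ 1).
So x ≡ 30·8 = 240 ≡ 4 (mod 59).

4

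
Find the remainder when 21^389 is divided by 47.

34

Successive squares of 21 mod 47: 21^1≡21, 21^2≡18, 21^4≡42, 21^8≡25, 21^16≡14, 21^32≡8, 21^64≡17, 21^128≡7, 21^256≡2.
389 = 1 + 4 + 128 + 256, so 21^389 ≡ 21·42·7·2 ≡ 34 (mod 47).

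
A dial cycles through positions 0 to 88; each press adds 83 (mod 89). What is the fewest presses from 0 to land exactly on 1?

74

89 = 1·83 + 6
83 = 13·6 + 5
6 = 1·5 + 1
5 = 5·1 + 0
Back-substituting gives 83·74 ≡ 1 (mod 89).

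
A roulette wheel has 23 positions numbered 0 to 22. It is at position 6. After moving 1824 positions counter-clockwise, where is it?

1824 − 79·23 = 7, so 1824 ≡ 7 (mod 23).
(6 − 7) mod 23 = 22.

22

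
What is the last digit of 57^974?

Powers of 7 mod 10 repeat with period 4: 7, 9, 3, 1.
974 mod 4 = 2, so the last digit matches 7^2 = 9.

9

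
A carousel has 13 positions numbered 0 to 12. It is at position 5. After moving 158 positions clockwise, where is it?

158 − 12·13 = 2, so 158 ≡ 2 (mod 13).
(5 + 2) mod 13 = 7.

7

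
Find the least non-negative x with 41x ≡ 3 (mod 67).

The inverse of 41 mod 67 is 18 (since 41·18 = 738 ≡ 1).
So x ≡ 18·3 = 54 ≡ 54 (mod 67).

54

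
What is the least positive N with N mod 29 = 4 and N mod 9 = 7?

x ≡ 7 (mod 9) gives x ∈ {7, 16, 25, 34, 43, 52, 61, 70, …}.
The first of these with x mod 29 = 4 is 178.

178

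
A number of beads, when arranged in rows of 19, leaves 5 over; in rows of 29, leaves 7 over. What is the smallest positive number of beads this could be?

x ≡ 5 (mod 19) gives x ∈ {5, 24, 43, 62, 81, 100, 119, 138, …}.
The first of these with x mod 29 = 7 is 442.

442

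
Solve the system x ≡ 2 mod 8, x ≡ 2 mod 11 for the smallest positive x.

2

Since 11·3 ≡ 1 (mod 8), take x = 2 + 11·((2−2)·3 mod 8) = 2 + 11·0 = 2.
Check: 2 mod 8 = 2, 2 mod 11 = 2.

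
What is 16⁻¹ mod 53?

16·10 = 160 = 3·53 + 1, so 16⁻¹ ≡ 10 (mod 53).

10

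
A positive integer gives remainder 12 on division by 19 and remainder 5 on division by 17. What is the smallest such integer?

107

x ≡ 5 (mod 17) gives x ∈ {5, 22, 39, 56, 73, 90, 107}.
The first of these with x mod 19 = 12 is 107.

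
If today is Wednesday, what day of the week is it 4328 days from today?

Dividing 4328 by 7 gives quotient 618 and remainder 2.
Wednesday + 2 days → Friday.

Friday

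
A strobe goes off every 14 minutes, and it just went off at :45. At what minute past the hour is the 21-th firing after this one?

21·14 = 294.
294 mod 60 = 54 (since 4·60 = 240).
(45 + 54) mod 60 = 39.

39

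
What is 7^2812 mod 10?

The units digit of 7^n cycles with period 4: 7, 9, 3, 1, …
2812 leaves remainder 0 on division by 4, so 7^2812 ends in 1.

1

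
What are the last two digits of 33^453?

13

Square-and-reduce mod 100: 33^1≡33, 33^2≡89, 33^4≡21, 33^8≡41, 33^16≡81, 33^32≡61, 33^64≡21, 33^128≡41, 33^256≡81.
453 = 1 + 4 + 64 + 128 + 256, so 33^453 ≡ 33·21·21·41·81 ≡ 13 (mod 100).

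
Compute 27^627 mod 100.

3

By repeated squaring mod 100: 27^1≡27, 27^2≡29, 27^4≡41, 27^8≡81, 27^16≡61, 27^32≡21, 27^64≡41, 27^128≡81, 27^256≡61, 27^512≡21.
627 = 1 + 2 + 16 + 32 + 64 + 512, so 27^627 ≡ 27·29·61·21·41·21 ≡ 3 (mod 100).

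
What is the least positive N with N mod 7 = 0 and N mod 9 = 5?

14

Since 9·4 ≡ 1 (mod 7), take x = 5 + 9·((0−5)·4 mod 7) = 5 + 9·1 = 14.
Check: 14 mod 7 = 0, 14 mod 9 = 5.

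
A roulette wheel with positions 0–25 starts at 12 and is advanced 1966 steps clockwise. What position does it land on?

2

1966 − 75·26 = 16, so 1966 ≡ 16 (mod 26).
(12 + 16) mod 26 = 2.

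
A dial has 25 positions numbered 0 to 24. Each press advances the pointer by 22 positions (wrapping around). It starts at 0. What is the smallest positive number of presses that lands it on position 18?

The inverse of 22 mod 25 is 8 (since 22·8 = 176 ≡ 1).
So x ≡ 8·18 = 144 ≡ 19 (mod 25).

19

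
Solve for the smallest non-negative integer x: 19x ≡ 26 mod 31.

3

19⁻¹ ≡ 18 (mod 31) because 19·18 = 342 = 11·31 + 1.
Multiplying both sides by 18: x ≡ 18·26 = 468 ≡ 3 (mod 31).
Check: 19·3 = 57 = 1·31 + 26.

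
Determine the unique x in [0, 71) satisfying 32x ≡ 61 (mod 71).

13

32⁻¹ ≡ 20 (mod 71) because 32·20 = 640 = 9·71 + 1.
Multiplying both sides by 20: x ≡ 20·61 = 1220 ≡ 13 (mod 71).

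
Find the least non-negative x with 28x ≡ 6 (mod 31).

29

The inverse of 28 mod 31 is 10 (since 28·10 = 280 ≡ 1).
Multiplying both sides by 10: x ≡ 10·6 = 60 ≡ 29 (mod 31).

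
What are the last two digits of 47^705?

07

Successive squares of 47 mod 100: 47^1≡47, 47^2≡9, 47^4≡81, 47^8≡61, 47^16≡21, 47^32≡41, 47^64≡81, 47^128≡61, 47^256≡21, 47^512≡41.
Since 705 = 1 + 64 + 128 + 512 in binary, 47^705 ≡ 47·81·61·41 ≡ 7 (mod 100).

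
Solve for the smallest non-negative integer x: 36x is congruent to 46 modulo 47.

36⁻¹ ≡ 17 (mod 47) because 36·17 = 612 = 13·47 + 1.
Multiplying both sides by 17: x ≡ 17·46 = 782 ≡ 30 (mod 47).

30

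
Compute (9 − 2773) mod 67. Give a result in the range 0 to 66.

50

2773 mod 67 = 26 (since 41·67 = 2747).
(9 − 26) mod 67 = 50.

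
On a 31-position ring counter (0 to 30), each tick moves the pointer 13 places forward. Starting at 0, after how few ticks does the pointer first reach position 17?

13⁻¹ ≡ 12 (mod 31) because 13·12 = 156 = 5·31 + 1.
Multiplying both sides by 12: x ≡ 12·17 = 204 ≡ 18 (mod 31).
Check: 13·18 = 234 = 7·31 + 17.

18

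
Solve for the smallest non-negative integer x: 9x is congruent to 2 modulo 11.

9⁻¹ ≡ 5 (mod 11) because 9·5 = 45 = 4·11 + 1.
Multiplying both sides by 5: x ≡ 5·2 = 10 ≡ 10 (mod 11).

10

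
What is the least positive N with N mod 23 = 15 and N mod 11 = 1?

Since 11·21 ≡ 1 (mod 23), take x = 1 + 11·((15−1)·21 mod 23) = 1 + 11·18 = 199.
Check: 199 mod 23 = 15, 199 mod 11 = 1.

199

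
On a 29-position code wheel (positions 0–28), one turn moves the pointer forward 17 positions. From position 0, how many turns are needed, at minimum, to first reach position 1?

12

29 = 1·17 + 12
17 = 1·12 + 5
12 = 2·5 + 2
5 = 2·2 + 1
2 = 2·1 + 0
Back-substituting gives 17·12 ≡ 1 (mod 29).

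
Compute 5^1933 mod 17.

3

By repeated squaring mod 17: 5^1≡5, 5^2≡8, 5^4≡13, 5^8≡16, 5^16≡1, 5^32≡1, 5^64≡1, 5^128≡1, 5^256≡1, 5^512≡1, 5^1024≡1.
1933 = 1 + 4 + 8 + 128 + 256 + 512 + 1024, so 5^1933 ≡ 5·13·16·1·1·1·1 ≡ 3 (mod 17).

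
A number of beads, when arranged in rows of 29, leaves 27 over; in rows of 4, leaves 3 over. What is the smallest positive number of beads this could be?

27

x ≡ 3 (mod 4) gives x ∈ {3, 7, 11, 15, 19, 23, 27}.
The first of these with x mod 29 = 27 is 27.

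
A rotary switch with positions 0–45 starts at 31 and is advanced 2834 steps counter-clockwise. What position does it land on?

3

2834 − 61·46 = 28, so 2834 ≡ 28 (mod 46).
(31 − 28) mod 46 = 3.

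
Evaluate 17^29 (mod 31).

Successive squares of 17 mod 31: 17^1≡17, 17^2≡10, 17^4≡7, 17^8≡18, 17^16≡14.
29 = 1 + 4 + 8 + 16, so 17^29 ≡ 17·7·18·14 ≡ 11 (mod 31).

11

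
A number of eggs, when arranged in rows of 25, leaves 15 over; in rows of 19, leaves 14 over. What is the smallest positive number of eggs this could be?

90

x ≡ 14 (mod 19) gives x ∈ {14, 33, 52, 71, 90}.
The first of these with x mod 25 = 15 is 90.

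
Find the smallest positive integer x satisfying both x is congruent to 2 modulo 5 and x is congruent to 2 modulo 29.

2

x ≡ 2 (mod 5) gives x ∈ {2}.
The first of these with x mod 29 = 2 is 2.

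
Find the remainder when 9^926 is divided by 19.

17

Successive squares of 9 mod 19: 9^1≡9, 9^2≡5, 9^4≡6, 9^8≡17, 9^16≡4, 9^32≡16, 9^64≡9, 9^128≡5, 9^256≡6, 9^512≡17.
926 = 2 + 4 + 8 + 16 + 128 + 256 + 512, so 9^926 ≡ 5·6·17·4·5·6·17 ≡ 17 (mod 19).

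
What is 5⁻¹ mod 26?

21

5·21 = 105 = 4·26 + 1, so 5⁻¹ ≡ 21 (mod 26).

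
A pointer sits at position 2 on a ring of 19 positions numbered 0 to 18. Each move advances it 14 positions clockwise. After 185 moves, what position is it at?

185·14 = 2590.
Dividing 2590 by 19 gives quotient 136 and remainder 6.
(2 + 6) mod 19 = 8.

8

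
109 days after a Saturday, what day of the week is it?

Wednesday

Dividing 109 by 7 gives quotient 15 and remainder 4.
Saturday + 4 days → Wednesday.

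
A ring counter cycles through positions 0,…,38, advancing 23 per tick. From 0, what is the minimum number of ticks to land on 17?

23⁻¹ ≡ 17 (mod 39) because 23·17 = 391 = 10·39 + 1.
Multiplying both sides by 17: x ≡ 17·17 = 289 ≡ 16 (mod 39).

16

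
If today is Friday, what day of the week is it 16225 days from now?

16225 − 2317·7 = 6, so 16225 ≡ 6 (mod 7).
Friday + 6 days → Thursday.

Thursday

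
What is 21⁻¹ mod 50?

31

21·31 = 651 = 13·50 + 1, so 21⁻¹ ≡ 31 (mod 50).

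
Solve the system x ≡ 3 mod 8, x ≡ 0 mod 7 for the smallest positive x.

35

Since 7·7 ≡ 1 (mod 8), take x = 0 + 7·((3−0)·7 mod 8) = 0 + 7·5 = 35.
Check: 35 mod 8 = 3, 35 mod 7 = 0.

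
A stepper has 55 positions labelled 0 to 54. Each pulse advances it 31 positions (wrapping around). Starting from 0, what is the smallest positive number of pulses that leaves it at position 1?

55 = 1·31 + 24
31 = 1·24 + 7
24 = 3·7 + 3
7 = 2·3 + 1
3 = 3·1 + 0
Back-substituting gives 31·16 ≡ 1 (mod 55).

16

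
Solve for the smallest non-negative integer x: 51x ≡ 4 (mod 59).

29

The inverse of 51 mod 59 is 22 (since 51·22 = 1122 ≡ 1).
So x ≡ 22·4 = 88 ≡ 29 (mod 59).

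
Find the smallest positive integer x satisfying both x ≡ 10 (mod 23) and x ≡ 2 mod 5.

x ≡ 2 (mod 5) gives x ∈ {2, 7, 12, 17, 22, 27, 32, 37, …}.
The first of these with x mod 23 = 10 is 102.

102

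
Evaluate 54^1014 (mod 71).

25

Successive squares of 54 mod 71: 54^1≡54, 54^2≡5, 54^4≡25, 54^8≡57, 54^16≡54, 54^32≡5, 54^64≡25, 54^128≡57, 54^256≡54, 54^512≡5.
1014 = 2 + 4 + 16 + 32 + 64 + 128 + 256 + 512, so 54^1014 ≡ 5·25·54·5·25·57·54·5 ≡ 25 (mod 71).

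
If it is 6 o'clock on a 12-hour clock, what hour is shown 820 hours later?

10

820 mod 12 = 4 (since 68·12 = 816).
6 + 4 → 10 on a 12-hour dial.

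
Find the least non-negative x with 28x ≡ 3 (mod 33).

6

The inverse of 28 mod 33 is 13 (since 28·13 = 364 ≡ 1).
Multiplying both sides by 13: x ≡ 13·3 = 39 ≡ 6 (mod 33).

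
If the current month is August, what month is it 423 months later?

423 − 35·12 = 3, so 423 ≡ 3 (mod 12).
August + 3 months → November.

November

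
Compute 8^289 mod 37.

8

Successive squares of 8 mod 37: 8^1≡8, 8^2≡27, 8^4≡26, 8^8≡10, 8^16≡26, 8^32≡10, 8^64≡26, 8^128≡10, 8^256≡26.
289 = 1 + 32 + 256, so 8^289 ≡ 8·10·26 ≡ 8 (mod 37).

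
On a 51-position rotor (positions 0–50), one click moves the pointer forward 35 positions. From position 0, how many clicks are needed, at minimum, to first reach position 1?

51 = 1·35 + 16
35 = 2·16 + 3
16 = 5·3 + 1
3 = 3·1 + 0
Back-substituting gives 35·35 ≡ 1 (mod 51).

35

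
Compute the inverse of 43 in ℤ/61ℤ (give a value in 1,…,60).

44

43·44 = 1892 = 31·61 + 1, so 43⁻¹ ≡ 44 (mod 61).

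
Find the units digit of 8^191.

2

Last digits of 8^n: 8, 4, 2, 6 (period 4).
191 mod 4 = 3, so the last digit matches 8^3 = 2.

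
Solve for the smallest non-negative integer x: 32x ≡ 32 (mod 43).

1

32⁻¹ ≡ 39 (mod 43) because 32·39 = 1248 = 29·43 + 1.
Multiplying both sides by 39: x ≡ 39·32 = 1248 ≡ 1 (mod 43).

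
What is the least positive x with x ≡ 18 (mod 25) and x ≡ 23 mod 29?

Since 29·19 ≡ 1 (mod 25), take x = 23 + 29·((18−23)·19 mod 25) = 23 + 29·5 = 168.
Check: 168 mod 25 = 18, 168 mod 29 = 23.

168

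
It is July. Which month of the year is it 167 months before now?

167 mod 12 = 11 (since 13·12 = 156).
July − 11 months → August.

August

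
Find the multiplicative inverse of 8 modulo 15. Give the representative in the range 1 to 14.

2

8·2 = 16 = 1·15 + 1, so 8⁻¹ ≡ 2 (mod 15).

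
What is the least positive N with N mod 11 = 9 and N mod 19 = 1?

Since 19·7 ≡ 1 (mod 11), take x = 1 + 19·((9−1)·7 mod 11) = 1 + 19·1 = 20.
Check: 20 mod 11 = 9, 20 mod 19 = 1.

20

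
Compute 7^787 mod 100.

43

Successive squares of 7 mod 100: 7^1≡7, 7^2≡49, 7^4≡1, 7^8≡1, 7^16≡1, 7^32≡1, 7^64≡1, 7^128≡1, 7^256≡1, 7^512≡1.
787 = 1 + 2 + 16 + 256 + 512, so 7^787 ≡ 7·49·1·1·1 ≡ 43 (mod 100).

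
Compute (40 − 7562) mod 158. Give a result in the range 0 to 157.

7562 = 47·158 + 136, so 7562 mod 158 = 136.
(40 − 136) mod 158 = 62.

62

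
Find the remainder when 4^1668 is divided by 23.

By repeated squaring mod 23: 4^1≡4, 4^2≡16, 4^4≡3, 4^8≡9, 4^16≡12, 4^32≡6, 4^64≡13, 4^128≡8, 4^256≡18, 4^512≡2, 4^1024≡4.
Since 1668 = 4 + 128 + 512 + 1024 in binary, 4^1668 ≡ 3·8·2·4 ≡ 8 (mod 23).

8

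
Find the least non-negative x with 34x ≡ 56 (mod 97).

53

34⁻¹ ≡ 20 (mod 97) because 34·20 = 680 = 7·97 + 1.
Multiplying both sides by 20: x ≡ 20·56 = 1120 ≡ 53 (mod 97).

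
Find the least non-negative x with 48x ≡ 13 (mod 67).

The inverse of 48 mod 67 is 7 (since 48·7 = 336 ≡ 1).
So x ≡ 7·13 = 91 ≡ 24 (mod 67).
Check: 48·24 = 1152 = 17·67 + 13.

24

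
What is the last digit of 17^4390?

9

Powers of 7 mod 10 repeat with period 4: 7, 9, 3, 1.
4390 mod 4 = 2, so the last digit matches 7^2 = 9.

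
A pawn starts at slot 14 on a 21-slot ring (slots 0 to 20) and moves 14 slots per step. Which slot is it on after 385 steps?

7

385·14 = 5390.
5390 − 256·21 = 14, so 5390 ≡ 14 (mod 21).
(14 + 14) mod 21 = 7.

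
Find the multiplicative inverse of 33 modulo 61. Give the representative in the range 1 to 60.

33·37 = 1221 = 20·61 + 1, so 33⁻¹ ≡ 37 (mod 61).

37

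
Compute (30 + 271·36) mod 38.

20

271·36 = 9756.
9756 − 256·38 = 28, so 9756 ≡ 28 (mod 38).
(30 + 28) mod 38 = 20.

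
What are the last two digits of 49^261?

Square-and-reduce mod 100: 49^1≡49, 49^2≡1, 49^4≡1, 49^8≡1, 49^16≡1, 49^32≡1, 49^64≡1, 49^128≡1, 49^256≡1.
Since 261 = 1 + 4 + 256 in binary, 49^261 ≡ 49·1·1 ≡ 49 (mod 100).

49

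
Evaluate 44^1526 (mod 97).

By repeated squaring mod 97: 44^1≡44, 44^2≡93, 44^4≡16, 44^8≡62, 44^16≡61, 44^32≡35, 44^64≡61, 44^128≡35, 44^256≡61, 44^512≡35, 44^1024≡61.
Since 1526 = 2 + 4 + 16 + 32 + 64 + 128 + 256 + 1024 in binary, 44^1526 ≡ 93·16·61·35·61·35·61·61 ≡ 88 (mod 97).

88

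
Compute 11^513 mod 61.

Square-and-reduce mod 61: 11^1≡11, 11^2≡60, 11^4≡1, 11^8≡1, 11^16≡1, 11^32≡1, 11^64≡1, 11^128≡1, 11^256≡1, 11^512≡1.
Since 513 = 1 + 512 in binary, 11^513 ≡ 11·1 ≡ 11 (mod 61).

11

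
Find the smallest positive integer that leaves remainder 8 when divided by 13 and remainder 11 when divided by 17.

x ≡ 8 (mod 13) gives x ∈ {8, 21, 34, 47, 60, 73, 86, 99, …}.
The first of these with x mod 17 = 11 is 164.

164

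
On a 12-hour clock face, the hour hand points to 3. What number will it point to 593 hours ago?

10

593 − 49·12 = 5, so 593 ≡ 5 (mod 12).
3 − 5 → 10 on a 12-hour dial.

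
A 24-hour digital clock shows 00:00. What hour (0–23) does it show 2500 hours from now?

4

Dividing 2500 by 24 gives quotient 104 and remainder 4.
(0 + 4) mod 24 = 4.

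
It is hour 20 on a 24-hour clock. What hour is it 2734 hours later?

2734 − 113·24 = 22, so 2734 ≡ 22 (mod 24).
(20 + 22) mod 24 = 18.

18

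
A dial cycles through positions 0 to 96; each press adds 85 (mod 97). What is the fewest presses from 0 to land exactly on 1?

85·8 = 680 = 7·97 + 1, so 85⁻¹ ≡ 8 (mod 97).

8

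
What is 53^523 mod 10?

7

The units digit of 53^n cycles with period 4: 3, 9, 7, 1, …
523 mod 4 = 3, so the last digit matches 3^3 = 7.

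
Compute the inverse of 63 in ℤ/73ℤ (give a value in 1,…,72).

51

73 = 1·63 + 10
63 = 6·10 + 3
10 = 3·3 + 1
3 = 3·1 + 0
Back-substituting gives 63·51 ≡ 1 (mod 73).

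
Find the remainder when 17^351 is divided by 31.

Successive squares of 17 mod 31: 17^1≡17, 17^2≡10, 17^4≡7, 17^8≡18, 17^16≡14, 17^32≡10, 17^64≡7, 17^128≡18, 17^256≡14.
Since 351 = 1 + 2 + 4 + 8 + 16 + 64 + 256 in binary, 17^351 ≡ 17·10·7·18·14·7·14 ≡ 23 (mod 31).

23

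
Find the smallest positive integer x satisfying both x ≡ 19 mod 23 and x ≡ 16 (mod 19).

Since 19·17 ≡ 1 (mod 23), take x = 16 + 19·((19−16)·17 mod 23) = 16 + 19·5 = 111.
Check: 111 mod 23 = 19, 111 mod 19 = 16.

111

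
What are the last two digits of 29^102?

41

Successive squares of 29 mod 100: 29^1≡29, 29^2≡41, 29^4≡81, 29^8≡61, 29^16≡21, 29^32≡41, 29^64≡81.
Since 102 = 2 + 4 + 32 + 64 in binary, 29^102 ≡ 41·81·41·81 ≡ 41 (mod 100).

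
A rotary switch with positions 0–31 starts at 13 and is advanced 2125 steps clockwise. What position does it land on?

2125 − 66·32 = 13, so 2125 ≡ 13 (mod 32).
(13 + 13) mod 32 = 26.

26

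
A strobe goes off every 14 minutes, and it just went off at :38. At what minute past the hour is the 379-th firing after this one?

4

379·14 = 5306.
5306 = 88·60 + 26, so 5306 mod 60 = 26.
(38 + 26) mod 60 = 4.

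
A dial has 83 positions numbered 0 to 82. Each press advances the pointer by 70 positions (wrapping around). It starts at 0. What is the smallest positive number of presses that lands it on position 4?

70⁻¹ ≡ 51 (mod 83) because 70·51 = 3570 = 43·83 + 1.
Multiplying both sides by 51: x ≡ 51·4 = 204 ≡ 38 (mod 83).

38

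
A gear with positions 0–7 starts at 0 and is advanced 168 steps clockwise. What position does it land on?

168 mod 8 = 0 (since 21·8 = 168).
(0 + 0) mod 8 = 0.

0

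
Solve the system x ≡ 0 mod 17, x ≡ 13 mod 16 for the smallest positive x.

221

x ≡ 13 (mod 16) gives x ∈ {13, 29, 45, 61, 77, 93, 109, 125, …}.
The first of these with x mod 17 = 0 is 221.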